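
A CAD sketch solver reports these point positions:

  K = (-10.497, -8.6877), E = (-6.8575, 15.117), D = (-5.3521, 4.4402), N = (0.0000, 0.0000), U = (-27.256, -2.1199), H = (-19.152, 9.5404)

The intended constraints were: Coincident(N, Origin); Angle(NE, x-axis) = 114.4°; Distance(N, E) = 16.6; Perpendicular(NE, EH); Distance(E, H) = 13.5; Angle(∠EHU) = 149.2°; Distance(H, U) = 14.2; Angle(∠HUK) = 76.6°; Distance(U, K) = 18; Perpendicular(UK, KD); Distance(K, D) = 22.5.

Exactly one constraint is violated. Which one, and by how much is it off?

Distance(K, D) = 22.5 — off by 8.40.

N = (0.00, 0.00) ✓; NE at 114.4° ✓; |NE| = 16.60 ✓; ∠(NE, EH) = 90.00° ✓; |EH| = 13.50 ✓; ∠EHU = 149.2° ✓; |HU| = 14.20 ✓; ∠HUK = 76.60° ✓; |UK| = 18.00 ✓; ∠(UK, KD) = 90.00° ✓; |KD| = 14.10 ✗.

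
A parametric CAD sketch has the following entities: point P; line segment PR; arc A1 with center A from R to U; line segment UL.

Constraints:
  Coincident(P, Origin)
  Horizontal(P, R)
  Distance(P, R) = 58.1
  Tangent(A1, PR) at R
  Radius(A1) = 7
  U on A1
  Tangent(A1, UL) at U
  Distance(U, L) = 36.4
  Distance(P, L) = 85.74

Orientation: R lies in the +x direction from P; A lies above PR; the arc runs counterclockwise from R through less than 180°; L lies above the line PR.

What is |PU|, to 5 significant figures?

64.924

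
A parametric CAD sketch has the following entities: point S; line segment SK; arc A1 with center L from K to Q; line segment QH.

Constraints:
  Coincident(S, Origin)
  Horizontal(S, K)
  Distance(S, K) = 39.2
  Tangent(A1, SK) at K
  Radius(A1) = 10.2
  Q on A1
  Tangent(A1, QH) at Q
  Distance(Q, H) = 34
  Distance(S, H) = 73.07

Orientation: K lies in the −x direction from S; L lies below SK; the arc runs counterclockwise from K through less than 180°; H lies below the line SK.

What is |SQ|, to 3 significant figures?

48.6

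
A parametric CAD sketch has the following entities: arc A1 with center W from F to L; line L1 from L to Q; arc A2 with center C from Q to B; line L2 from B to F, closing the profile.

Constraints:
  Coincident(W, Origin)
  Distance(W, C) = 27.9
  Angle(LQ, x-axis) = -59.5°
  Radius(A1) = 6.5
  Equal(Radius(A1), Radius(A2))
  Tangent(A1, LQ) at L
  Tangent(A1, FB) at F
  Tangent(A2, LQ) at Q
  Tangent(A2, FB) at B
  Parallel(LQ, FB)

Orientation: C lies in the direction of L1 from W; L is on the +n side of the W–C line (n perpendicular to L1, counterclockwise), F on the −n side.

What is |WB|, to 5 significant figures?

28.647

Tangency of A1 to both parallel lines with radius 6.5 puts L and F at W ± 6.5·n: L = (5.6006, 3.2990), F = (-5.6006, -3.2990). Equal radii place Q and B the same way about C: Q = C + 6.5·n = (19.761, -20.740), B = C − 6.5·n = (8.5597, -27.338). Then |WB| = |B − W| = 28.647.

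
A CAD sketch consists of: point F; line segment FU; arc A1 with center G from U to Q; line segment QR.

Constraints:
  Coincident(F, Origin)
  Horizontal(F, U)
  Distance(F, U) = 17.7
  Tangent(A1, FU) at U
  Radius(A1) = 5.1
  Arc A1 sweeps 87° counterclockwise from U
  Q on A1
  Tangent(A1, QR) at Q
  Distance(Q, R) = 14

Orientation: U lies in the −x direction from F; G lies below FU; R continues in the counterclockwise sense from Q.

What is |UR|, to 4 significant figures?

19.70

F is at the origin; F and U share the same y with |FU| = 17.7 and U on the −x side, so U = (-17.70, 0.000). The tangent condition forces GU to be normal to FU, so G = U + (0, -5.1) = (-17.70, -5.100). On A1, U sits at bearing 90° from G; an 87° counterclockwise sweep puts Q at bearing 177°, so Q = G + 5.1·(cos 177°, sin 177°) = (-22.79, -4.833). Tangency of A1 to QR means the radius GQ is perpendicular to QR, so QR runs along (−sin 177°, cos 177°); with |QR| = 14.0, R = (-23.53, -18.81). Then |UR| = |R − U| = 19.70.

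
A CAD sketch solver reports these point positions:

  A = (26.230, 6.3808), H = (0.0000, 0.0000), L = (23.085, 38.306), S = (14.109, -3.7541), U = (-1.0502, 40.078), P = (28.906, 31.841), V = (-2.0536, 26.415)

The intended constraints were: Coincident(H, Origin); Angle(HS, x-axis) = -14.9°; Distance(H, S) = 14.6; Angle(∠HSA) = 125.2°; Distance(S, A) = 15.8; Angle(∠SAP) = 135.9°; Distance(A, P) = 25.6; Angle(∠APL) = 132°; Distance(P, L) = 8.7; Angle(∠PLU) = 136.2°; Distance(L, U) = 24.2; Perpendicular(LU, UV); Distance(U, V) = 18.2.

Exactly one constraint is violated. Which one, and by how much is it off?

Distance(U, V) = 18.2 — off by 4.50.

H = (0.00, 0.00) ✓; HS at -14.90° ✓; |HS| = 14.60 ✓; ∠HSA = 125.2° ✓; |SA| = 15.80 ✓; ∠SAP = 135.9° ✓; |AP| = 25.60 ✓; ∠APL = 132.0° ✓; |PL| = 8.699 ✓; ∠PLU = 136.2° ✓; |LU| = 24.20 ✓; ∠(LU, UV) = 90.00° ✓; |UV| = 13.70 ✗.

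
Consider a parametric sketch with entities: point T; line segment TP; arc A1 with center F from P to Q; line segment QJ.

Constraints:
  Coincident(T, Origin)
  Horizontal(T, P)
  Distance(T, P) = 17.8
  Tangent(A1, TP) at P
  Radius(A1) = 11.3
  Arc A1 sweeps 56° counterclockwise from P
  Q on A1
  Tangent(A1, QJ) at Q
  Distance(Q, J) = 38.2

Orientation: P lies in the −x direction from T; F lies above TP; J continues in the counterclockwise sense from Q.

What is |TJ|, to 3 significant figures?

38.9

T is at the origin; TP is horizontal with |TP| = 17.8 and P on the −x side, so P = (-17.8, 0.00). Tangency of A1 to TP means the radius FP is perpendicular to TP, so F = P + (0, 11.3) = (-17.8, 11.3). On A1, P sits at bearing -90° from F; a 56° counterclockwise sweep puts Q at bearing -34°, so Q = F + 11.3·(cos -34°, sin -34°) = (-8.43, 4.98). Since A1 is tangent to QJ there, FQ ⟂ QJ, so QJ runs along (−sin -34°, cos -34°); with |QJ| = 38.2, J = (12.9, 36.7). Then |TJ| = |J − T| = 38.9.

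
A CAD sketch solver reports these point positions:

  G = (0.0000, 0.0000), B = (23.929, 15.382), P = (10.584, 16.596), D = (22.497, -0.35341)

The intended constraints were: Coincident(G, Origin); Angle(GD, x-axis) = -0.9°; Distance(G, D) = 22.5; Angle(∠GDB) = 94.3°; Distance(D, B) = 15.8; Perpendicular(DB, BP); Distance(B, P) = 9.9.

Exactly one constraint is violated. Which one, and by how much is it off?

Distance(B, P) = 9.9 — off by 3.50.

G = (0.00, 0.00) ✓; GD at -0.9000° ✓; |GD| = 22.50 ✓; ∠GDB = 94.30° ✓; |DB| = 15.80 ✓; ∠(DB, BP) = 90.00° ✓; |BP| = 13.40 ✗.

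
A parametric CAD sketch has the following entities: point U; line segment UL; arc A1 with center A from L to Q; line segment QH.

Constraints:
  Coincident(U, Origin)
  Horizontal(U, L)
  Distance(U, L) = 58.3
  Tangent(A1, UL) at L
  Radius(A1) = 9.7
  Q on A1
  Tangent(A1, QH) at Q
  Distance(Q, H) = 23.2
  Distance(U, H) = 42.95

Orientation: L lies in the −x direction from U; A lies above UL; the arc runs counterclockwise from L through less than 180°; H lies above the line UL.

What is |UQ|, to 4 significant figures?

50.69

Checks: U.y = 0.00, L.y = 0.00 ✓; |AQ| = 9.700 ✓; ∠(AQ, QH) = 90.00° ✓; |QH| = 23.20 ✓; |UH| = 42.95 ✓.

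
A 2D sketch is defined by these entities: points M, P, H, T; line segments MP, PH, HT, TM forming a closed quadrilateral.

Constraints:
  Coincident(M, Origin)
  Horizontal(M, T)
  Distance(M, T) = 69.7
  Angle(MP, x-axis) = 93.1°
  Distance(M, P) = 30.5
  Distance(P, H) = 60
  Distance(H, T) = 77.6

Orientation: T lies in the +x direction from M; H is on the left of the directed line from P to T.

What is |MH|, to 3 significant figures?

83.3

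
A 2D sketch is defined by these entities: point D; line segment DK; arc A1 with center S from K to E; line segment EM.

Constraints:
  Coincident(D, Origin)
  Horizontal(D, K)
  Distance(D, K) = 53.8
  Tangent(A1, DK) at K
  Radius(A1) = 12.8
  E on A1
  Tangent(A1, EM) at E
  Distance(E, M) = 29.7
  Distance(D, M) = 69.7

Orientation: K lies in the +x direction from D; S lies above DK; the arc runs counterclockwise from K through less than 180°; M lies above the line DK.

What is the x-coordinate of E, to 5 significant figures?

65.445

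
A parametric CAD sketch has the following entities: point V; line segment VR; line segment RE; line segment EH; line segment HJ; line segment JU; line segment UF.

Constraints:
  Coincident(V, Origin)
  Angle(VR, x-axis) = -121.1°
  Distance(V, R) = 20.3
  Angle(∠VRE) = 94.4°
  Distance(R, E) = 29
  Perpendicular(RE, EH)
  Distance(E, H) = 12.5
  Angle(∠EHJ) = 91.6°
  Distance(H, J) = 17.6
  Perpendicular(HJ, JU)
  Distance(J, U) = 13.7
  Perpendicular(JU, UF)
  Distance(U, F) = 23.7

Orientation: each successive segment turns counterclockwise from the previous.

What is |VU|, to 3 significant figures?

24.4

∠EHJ = 91.6° gives HJ at 143° from the x-axis; with |HJ| = 17.6, J = (6.35, -13.4). HJ ⟂ JU, so JU runs at -127°; with |JU| = 13.7, U = (-1.92, -24.4). Then |VU| = |U − V| = 24.4.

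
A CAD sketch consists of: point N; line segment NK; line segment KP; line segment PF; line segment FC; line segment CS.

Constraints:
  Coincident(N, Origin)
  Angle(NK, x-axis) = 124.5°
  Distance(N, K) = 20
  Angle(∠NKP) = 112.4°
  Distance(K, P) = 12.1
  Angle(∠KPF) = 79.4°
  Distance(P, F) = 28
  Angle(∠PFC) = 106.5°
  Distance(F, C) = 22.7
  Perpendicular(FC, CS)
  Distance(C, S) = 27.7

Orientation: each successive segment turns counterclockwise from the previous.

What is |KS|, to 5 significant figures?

18.621

∠PFC = 106.5° gives FC at 6.2000° from the x-axis; with |FC| = 22.7, C = (10.213, -9.4333). FC ⟂ CS, so CS runs at 96.200°; with |CS| = 27.7, S = (7.2217, 18.105). Then |KS| = |S − K| = 18.621.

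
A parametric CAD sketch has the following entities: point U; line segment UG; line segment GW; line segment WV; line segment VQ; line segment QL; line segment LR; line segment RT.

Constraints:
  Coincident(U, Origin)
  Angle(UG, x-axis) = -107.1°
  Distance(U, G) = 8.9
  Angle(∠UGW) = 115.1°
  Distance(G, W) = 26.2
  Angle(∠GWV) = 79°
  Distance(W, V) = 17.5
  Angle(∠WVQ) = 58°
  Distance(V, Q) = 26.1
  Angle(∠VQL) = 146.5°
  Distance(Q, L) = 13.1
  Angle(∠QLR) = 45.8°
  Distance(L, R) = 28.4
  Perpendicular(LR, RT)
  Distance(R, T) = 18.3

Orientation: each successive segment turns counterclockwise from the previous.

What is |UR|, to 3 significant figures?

29.7

U is at the origin; UG runs at -107.1° with length 8.9, so G = (-2.62, -8.51). ∠UGW = 115.1° gives GW at -42.2° from the x-axis; with |GW| = 26.2, W = (16.8, -26.1). ∠GWV = 79.0° gives WV at 58.8° from the x-axis; with |WV| = 17.5, V = (25.9, -11.1). ∠WVQ = 58.0° gives VQ at -179° from the x-axis; with |VQ| = 26.1, Q = (-0.240, -11.5). ∠VQL = 146.5° gives QL at -146° from the x-axis; with |QL| = 13.1, L = (-11.1, -18.9). ∠QLR = 45.8° gives LR at -11.5° from the x-axis; with |LR| = 28.4, R = (16.8, -24.5). Then |UR| = |R − U| = 29.7.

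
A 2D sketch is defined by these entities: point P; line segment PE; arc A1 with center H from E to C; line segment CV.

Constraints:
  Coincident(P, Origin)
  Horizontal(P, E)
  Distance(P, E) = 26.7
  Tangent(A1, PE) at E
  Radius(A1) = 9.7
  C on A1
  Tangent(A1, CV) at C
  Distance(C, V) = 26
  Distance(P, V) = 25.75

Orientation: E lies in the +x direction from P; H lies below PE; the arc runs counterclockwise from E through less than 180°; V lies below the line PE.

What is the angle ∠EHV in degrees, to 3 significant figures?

125°

P is at the origin; P and E share the same y with |PE| = 26.7 and E on the +x side, so E = (26.7, 0.00). Since A1 is tangent to PE there, HE ⟂ PE, so H = E + (0, -9.7) = (26.7, -9.70). Since HC ⟂ CV (tangency), |HV| = √(9.7² + 26.0²) = 27.8 regardless of where C sits on A1. So V lies on both circle(P, 25.75) and circle(H, 27.8); the below-PE intersection is V = (3.86, -25.5). C is the foot of the tangent from V: C = (18.7, -4.15).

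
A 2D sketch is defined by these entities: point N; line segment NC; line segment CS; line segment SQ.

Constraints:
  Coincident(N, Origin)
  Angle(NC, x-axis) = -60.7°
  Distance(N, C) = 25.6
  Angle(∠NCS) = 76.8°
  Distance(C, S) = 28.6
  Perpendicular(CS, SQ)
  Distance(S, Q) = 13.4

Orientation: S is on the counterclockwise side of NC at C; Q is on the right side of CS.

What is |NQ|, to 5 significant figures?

44.570

N is at the origin; NC runs at -60.7° with length 25.6, so C = 25.6·(cos -60.7°, sin -60.7°) = (12.528, -22.325). ∠NCS = 76.8°, so CS runs at -60.7° + (180° − 76.8°) = 42.500° from the x-axis; with |CS| = 28.6, S = C + 28.6·(cos 42.500°, sin 42.500°) = (33.614, -3.0031). CS is perpendicular to SQ; with |SQ| = 13.4 on the right of CS, Q = S + 13.4·(0.67559, -0.73728) = (42.667, -12.883). Then |NQ| = |Q − N| = 44.570.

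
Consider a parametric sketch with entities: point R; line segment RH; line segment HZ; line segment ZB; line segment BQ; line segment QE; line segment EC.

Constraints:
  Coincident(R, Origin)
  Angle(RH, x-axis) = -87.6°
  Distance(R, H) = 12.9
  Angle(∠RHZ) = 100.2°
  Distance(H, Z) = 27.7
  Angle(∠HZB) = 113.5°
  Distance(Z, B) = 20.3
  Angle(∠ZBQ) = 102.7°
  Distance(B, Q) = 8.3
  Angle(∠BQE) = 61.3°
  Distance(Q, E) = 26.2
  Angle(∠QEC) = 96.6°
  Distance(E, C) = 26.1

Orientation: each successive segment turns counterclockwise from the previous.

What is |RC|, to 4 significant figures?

57.45

R is at the origin; RH runs at -87.6° with length 12.9, so H = (0.5402, -12.89). ∠RHZ = 100.2° gives HZ at -7.800° from the x-axis; with |HZ| = 27.7, Z = (27.98, -16.65). ∠HZB = 113.5° gives ZB at 58.70° from the x-axis; with |ZB| = 20.3, B = (38.53, 0.6975). ∠ZBQ = 102.7° gives BQ at 136.0° from the x-axis; with |BQ| = 8.3, Q = (32.56, 6.463). ∠BQE = 61.3° gives QE at -105.3° from the x-axis; with |QE| = 26.2, E = (25.65, -18.81). ∠QEC = 96.6° gives EC at -21.90° from the x-axis; with |EC| = 26.1, C = (49.86, -28.54). Then |RC| = |C − R| = 57.45.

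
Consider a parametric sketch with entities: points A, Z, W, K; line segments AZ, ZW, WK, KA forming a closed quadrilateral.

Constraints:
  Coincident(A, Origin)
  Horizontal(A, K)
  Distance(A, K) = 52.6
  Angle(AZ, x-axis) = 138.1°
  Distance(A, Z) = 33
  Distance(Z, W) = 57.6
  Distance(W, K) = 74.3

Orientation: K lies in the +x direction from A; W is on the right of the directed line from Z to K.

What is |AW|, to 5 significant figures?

36.894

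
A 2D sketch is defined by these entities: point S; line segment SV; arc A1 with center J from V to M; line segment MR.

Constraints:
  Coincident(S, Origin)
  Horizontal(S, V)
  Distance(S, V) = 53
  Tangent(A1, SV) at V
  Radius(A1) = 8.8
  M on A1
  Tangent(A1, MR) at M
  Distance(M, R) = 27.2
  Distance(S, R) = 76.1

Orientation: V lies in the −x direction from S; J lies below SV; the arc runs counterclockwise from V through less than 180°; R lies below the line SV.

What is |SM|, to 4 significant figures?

61.82

Checks: |JV| = 8.800 ✓; |JM| = 8.800 ✓; ∠(JM, MR) = 90.00° ✓; |MR| = 27.20 ✓; |SR| = 76.10 ✓.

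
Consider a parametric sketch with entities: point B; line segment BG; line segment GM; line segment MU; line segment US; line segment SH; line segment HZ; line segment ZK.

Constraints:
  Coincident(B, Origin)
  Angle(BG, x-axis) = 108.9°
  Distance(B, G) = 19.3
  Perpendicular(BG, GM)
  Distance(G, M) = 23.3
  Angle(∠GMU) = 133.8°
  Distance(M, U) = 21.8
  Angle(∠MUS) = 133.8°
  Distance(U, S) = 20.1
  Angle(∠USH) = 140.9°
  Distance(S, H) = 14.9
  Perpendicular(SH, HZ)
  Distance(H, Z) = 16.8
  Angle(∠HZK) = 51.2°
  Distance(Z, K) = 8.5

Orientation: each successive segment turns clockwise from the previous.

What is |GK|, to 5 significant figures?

41.654

B is at the origin; BG runs at 108.9° with length 19.3, so G = (-6.2516, 18.259). BG is perpendicular to GM, so GM runs at 18.900°; with |GM| = 23.3, M = (15.792, 25.807). ∠GMU = 133.8° gives MU at -27.300° from the x-axis; with |MU| = 21.8, U = (35.164, 15.808). ∠MUS = 133.8° gives US at -73.500° from the x-axis; with |US| = 20.1, S = (40.873, -3.4641). ∠USH = 140.9° gives SH at -112.60° from the x-axis; with |SH| = 14.9, H = (35.147, -17.220). SH is perpendicular to HZ, so HZ runs at 157.40°; with |HZ| = 16.8, Z = (19.637, -10.764). ∠HZK = 51.2° gives ZK at 28.600° from the x-axis; with |ZK| = 8.5, K = (27.100, -6.6949). Then |GK| = |K − G| = 41.654.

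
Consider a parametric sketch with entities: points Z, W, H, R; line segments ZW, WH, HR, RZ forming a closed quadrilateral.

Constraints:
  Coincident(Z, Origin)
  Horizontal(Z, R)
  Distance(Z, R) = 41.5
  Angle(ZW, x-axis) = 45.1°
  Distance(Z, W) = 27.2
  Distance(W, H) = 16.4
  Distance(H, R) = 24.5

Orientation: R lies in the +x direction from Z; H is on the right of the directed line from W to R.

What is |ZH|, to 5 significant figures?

17.442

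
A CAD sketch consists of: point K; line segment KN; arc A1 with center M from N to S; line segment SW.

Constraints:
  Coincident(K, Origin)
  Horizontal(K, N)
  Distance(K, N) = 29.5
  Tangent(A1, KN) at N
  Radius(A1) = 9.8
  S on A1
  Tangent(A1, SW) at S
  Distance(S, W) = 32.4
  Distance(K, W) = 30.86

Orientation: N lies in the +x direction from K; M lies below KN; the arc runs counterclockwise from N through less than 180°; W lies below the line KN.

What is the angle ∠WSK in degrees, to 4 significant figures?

66.03°

Checks: |MS| = 9.800 ✓; ∠(MS, SW) = 90.00° ✓; |SW| = 32.40 ✓; |KW| = 30.86 ✓.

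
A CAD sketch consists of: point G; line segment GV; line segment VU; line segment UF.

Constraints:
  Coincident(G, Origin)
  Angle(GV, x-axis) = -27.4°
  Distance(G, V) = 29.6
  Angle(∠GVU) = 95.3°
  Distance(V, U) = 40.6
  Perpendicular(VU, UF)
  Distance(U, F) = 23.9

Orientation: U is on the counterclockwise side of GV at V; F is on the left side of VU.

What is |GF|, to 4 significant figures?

43.69

G is at the origin; GV runs at -27.4° with length 29.6, so V = 29.6·(cos -27.4°, sin -27.4°) = (26.28, -13.62). ∠GVU = 95.3°, so VU runs at -27.4° + (180° − 95.3°) = 57.30° from the x-axis; with |VU| = 40.6, U = V + 40.6·(cos 57.30°, sin 57.30°) = (48.21, 20.54). VU ⟂ UF; with |UF| = 23.9 on the left of VU, F = U + 23.9·(-0.8415, 0.5402) = (28.10, 33.46). Then |GF| = |F − G| = 43.69.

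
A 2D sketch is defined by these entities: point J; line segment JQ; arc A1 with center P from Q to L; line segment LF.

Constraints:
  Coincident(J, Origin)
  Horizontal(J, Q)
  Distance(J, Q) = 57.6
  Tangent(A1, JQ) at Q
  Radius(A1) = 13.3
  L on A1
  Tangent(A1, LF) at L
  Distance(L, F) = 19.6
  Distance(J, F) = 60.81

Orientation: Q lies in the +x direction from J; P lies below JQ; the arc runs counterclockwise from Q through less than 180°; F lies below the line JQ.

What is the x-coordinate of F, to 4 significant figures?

49.37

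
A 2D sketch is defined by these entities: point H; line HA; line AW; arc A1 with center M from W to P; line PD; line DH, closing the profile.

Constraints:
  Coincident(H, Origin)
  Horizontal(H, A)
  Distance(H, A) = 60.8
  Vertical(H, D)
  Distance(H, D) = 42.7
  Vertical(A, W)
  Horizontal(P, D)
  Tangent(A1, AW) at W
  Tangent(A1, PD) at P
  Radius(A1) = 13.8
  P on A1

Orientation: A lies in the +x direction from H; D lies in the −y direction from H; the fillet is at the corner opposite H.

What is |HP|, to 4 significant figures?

63.50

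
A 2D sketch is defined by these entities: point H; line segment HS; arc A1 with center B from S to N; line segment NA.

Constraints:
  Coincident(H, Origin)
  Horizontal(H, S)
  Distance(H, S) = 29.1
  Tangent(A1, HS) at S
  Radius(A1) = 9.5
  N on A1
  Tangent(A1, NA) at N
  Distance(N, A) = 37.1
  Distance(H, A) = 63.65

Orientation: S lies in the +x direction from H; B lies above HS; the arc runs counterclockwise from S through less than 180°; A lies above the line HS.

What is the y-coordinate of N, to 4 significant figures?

7.492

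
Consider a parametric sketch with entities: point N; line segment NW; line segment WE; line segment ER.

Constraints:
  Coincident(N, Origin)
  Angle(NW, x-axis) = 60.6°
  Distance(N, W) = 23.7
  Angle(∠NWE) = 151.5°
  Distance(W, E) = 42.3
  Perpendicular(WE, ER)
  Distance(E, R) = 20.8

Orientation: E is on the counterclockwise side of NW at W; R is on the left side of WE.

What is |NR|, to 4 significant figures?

63.84

∠NWE = 151.5°, so WE runs at 60.6° + (180° − 151.5°) = 89.10° from the x-axis; with |WE| = 42.3, E = W + 42.3·(cos 89.10°, sin 89.10°) = (12.30, 62.94). WE is perpendicular to ER; with |ER| = 20.8 on the left of WE, R = E + 20.8·(-0.9999, 0.01571) = (-8.499, 63.27). Then |NR| = |R − N| = 63.84.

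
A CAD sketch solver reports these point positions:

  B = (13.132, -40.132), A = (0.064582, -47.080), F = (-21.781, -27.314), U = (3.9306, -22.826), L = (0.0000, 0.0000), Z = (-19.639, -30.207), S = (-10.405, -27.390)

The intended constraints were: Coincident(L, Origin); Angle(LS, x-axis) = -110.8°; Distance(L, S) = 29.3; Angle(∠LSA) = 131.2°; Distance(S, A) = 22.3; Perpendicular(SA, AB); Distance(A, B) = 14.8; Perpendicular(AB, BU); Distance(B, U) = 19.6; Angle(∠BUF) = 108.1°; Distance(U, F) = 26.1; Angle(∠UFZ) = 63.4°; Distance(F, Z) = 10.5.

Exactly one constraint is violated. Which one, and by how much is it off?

Distance(F, Z) = 10.5 — off by 6.90.

L = (0.00, 0.00) ✓; LS at -110.8° ✓; |LS| = 29.30 ✓; ∠LSA = 131.2° ✓; |SA| = 22.30 ✓; ∠(SA, AB) = 90.00° ✓; |AB| = 14.80 ✓; ∠(AB, BU) = 90.00° ✓; |BU| = 19.60 ✓; ∠BUF = 108.1° ✓; |UF| = 26.10 ✓; ∠UFZ = 63.38° ✓; |FZ| = 3.600 ✗.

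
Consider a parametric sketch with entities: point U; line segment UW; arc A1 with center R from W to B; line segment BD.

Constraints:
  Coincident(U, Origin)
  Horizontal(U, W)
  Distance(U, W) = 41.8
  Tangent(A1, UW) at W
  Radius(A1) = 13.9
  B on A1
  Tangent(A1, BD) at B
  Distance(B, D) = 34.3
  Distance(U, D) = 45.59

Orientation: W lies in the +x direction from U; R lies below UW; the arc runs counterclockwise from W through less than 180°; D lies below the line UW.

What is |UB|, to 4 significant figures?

30.15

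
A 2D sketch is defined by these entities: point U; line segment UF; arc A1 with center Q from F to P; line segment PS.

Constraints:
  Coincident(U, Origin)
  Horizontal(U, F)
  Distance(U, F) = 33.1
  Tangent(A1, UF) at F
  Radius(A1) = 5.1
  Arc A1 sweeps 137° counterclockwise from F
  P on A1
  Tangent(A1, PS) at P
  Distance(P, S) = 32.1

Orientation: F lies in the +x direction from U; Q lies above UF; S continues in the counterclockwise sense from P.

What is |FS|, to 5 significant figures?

36.658

U is at the origin; U and F share the same y with |UF| = 33.1 and F on the +x side, so F = (33.100, 0.0000). The tangent condition forces QF to be normal to UF, so Q = F + (0, 5.1) = (33.100, 5.1000). On A1, F sits at bearing -90° from Q; a 137° counterclockwise sweep puts P at bearing 47°, so P = Q + 5.1·(cos 47°, sin 47°) = (36.578, 8.8299). Tangency of A1 to PS means the radius QP is perpendicular to PS, so PS runs along (−sin 47°, cos 47°); with |PS| = 32.1, S = (13.102, 30.722). Then |FS| = |S − F| = 36.658.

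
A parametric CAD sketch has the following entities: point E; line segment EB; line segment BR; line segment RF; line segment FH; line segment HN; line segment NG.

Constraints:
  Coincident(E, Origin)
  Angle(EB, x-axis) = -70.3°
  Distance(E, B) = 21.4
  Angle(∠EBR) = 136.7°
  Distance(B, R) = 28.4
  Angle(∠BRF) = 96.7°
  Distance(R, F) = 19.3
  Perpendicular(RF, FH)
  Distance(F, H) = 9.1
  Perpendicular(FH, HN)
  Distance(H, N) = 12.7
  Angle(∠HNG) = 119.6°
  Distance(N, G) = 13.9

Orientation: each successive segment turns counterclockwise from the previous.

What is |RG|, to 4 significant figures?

2.998

E is at the origin; EB runs at -70.3° with length 21.4, so B = (7.214, -20.15). ∠EBR = 136.7° gives BR at -27.00° from the x-axis; with |BR| = 28.4, R = (32.52, -33.04). ∠BRF = 96.7° gives RF at 56.30° from the x-axis; with |RF| = 19.3, F = (43.23, -16.98). The perpendicularity gives FH at right angles to RF, so FH runs at 146.3°; with |FH| = 9.1, H = (35.66, -11.94). FH is perpendicular to HN, so HN runs at -123.7°; with |HN| = 12.7, N = (28.61, -22.50). ∠HNG = 119.6° gives NG at -63.30° from the x-axis; with |NG| = 13.9, G = (34.86, -34.92). Then |RG| = |G − R| = 2.998.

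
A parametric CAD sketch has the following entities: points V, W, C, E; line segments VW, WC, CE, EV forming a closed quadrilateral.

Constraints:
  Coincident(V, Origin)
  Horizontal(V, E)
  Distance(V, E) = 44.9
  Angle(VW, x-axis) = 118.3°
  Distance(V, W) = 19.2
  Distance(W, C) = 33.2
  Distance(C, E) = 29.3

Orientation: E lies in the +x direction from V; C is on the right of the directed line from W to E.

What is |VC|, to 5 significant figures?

16.711

Checks: V = (0.00, 0.00) ✓; |WC| = 33.20 ✓; |CE| = 29.30 ✓.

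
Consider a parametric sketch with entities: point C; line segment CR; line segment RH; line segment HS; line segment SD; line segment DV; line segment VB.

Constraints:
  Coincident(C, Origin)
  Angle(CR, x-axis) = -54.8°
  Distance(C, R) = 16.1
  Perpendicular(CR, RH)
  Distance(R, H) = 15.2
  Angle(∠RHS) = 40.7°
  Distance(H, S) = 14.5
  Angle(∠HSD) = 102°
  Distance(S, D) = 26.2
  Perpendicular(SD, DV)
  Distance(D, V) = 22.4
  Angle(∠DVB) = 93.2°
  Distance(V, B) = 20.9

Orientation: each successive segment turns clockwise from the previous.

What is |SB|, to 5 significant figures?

24.162

C is at the origin; CR runs at -54.8° with length 16.1, so R = (9.2806, -13.156). CR is perpendicular to RH, so RH runs at -144.80°; with |RH| = 15.2, H = (-3.1400, -21.918). ∠RHS = 40.7° gives HS at 75.900° from the x-axis; with |HS| = 14.5, S = (0.39238, -7.8547). ∠HSD = 102.0° gives SD at -2.1000° from the x-axis; with |SD| = 26.2, D = (26.575, -8.8147). The perpendicularity gives DV at right angles to SD, so DV runs at -92.100°; with |DV| = 22.4, V = (25.754, -31.200). ∠DVB = 93.2° gives VB at -178.90° from the x-axis; with |VB| = 20.9, B = (4.8578, -31.601). Then |SB| = |B − S| = 24.162.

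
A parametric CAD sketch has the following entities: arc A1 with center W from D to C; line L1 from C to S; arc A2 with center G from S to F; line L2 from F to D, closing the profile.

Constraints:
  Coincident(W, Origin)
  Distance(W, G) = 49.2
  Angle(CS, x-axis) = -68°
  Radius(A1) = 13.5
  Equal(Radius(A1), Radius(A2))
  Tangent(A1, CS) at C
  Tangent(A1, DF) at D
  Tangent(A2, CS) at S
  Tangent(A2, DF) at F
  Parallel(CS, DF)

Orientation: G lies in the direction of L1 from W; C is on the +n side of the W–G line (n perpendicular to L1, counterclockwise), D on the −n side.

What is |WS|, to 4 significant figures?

51.02

The slot axis is L1's direction at -68.0°, so u = (cos -68.0°, sin -68.0°) = (0.3746, -0.9272) and n = (−sin -68.0°, cos -68.0°) = (0.9272, 0.3746). W is at the origin and G lies 49.2 along u from W, so G = 49.2·u = (18.43, -45.62). Tangency of A1 to both parallel lines with radius 13.5 puts C and D at W ± 13.5·n: C = (12.52, 5.057), D = (-12.52, -5.057). Equal radii place S and F the same way about G: S = G + 13.5·n = (30.95, -40.56), F = G − 13.5·n = (5.914, -50.67). Then |WS| = |S − W| = 51.02.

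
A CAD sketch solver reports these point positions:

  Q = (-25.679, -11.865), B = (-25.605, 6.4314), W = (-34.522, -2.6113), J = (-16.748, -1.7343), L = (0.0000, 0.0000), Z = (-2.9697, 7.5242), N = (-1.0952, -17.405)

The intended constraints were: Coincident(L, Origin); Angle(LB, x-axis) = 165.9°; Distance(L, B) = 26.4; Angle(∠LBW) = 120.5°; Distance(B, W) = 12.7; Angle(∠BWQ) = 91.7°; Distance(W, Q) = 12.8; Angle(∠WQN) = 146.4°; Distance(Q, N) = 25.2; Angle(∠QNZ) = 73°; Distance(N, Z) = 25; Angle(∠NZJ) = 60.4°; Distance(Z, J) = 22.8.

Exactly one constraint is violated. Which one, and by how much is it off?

Distance(Z, J) = 22.8 — off by 6.20.

L = (0.00, 0.00) ✓; LB at 165.9° ✓; |LB| = 26.40 ✓; ∠LBW = 120.5° ✓; |BW| = 12.70 ✓; ∠BWQ = 91.70° ✓; |WQ| = 12.80 ✓; ∠WQN = 146.4° ✓; |QN| = 25.20 ✓; ∠QNZ = 73.00° ✓; |NZ| = 25.00 ✓; ∠NZJ = 60.40° ✓; |ZJ| = 16.60 ✗.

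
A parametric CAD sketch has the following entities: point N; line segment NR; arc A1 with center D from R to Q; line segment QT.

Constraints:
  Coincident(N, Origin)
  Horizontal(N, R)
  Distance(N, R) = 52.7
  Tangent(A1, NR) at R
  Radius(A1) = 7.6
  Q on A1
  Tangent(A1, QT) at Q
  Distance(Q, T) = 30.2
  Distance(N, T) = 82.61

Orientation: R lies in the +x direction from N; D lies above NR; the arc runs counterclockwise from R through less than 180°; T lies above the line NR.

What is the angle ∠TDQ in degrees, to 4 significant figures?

75.87°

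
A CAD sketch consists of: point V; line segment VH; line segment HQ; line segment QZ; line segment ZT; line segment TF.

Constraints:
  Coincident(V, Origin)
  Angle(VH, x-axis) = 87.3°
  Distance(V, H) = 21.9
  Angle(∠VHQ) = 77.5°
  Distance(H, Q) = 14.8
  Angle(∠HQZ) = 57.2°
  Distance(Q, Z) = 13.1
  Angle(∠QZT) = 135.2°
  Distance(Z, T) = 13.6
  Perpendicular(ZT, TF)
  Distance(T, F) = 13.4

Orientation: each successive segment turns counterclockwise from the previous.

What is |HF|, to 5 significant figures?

8.4986

V is at the origin; VH runs at 87.3° with length 21.9, so H = (1.0316, 21.876). ∠VHQ = 77.5° gives HQ at -170.20° from the x-axis; with |HQ| = 14.8, Q = (-13.552, 19.357). ∠HQZ = 57.2° gives QZ at -47.400° from the x-axis; with |QZ| = 13.1, Z = (-4.6853, 9.7137). ∠QZT = 135.2° gives ZT at -2.6000° from the x-axis; with |ZT| = 13.6, T = (8.9007, 9.0968). The perpendicularity gives TF at right angles to ZT, so TF runs at 87.400°; with |TF| = 13.4, F = (9.5085, 22.483). Then |HF| = |F − H| = 8.4986.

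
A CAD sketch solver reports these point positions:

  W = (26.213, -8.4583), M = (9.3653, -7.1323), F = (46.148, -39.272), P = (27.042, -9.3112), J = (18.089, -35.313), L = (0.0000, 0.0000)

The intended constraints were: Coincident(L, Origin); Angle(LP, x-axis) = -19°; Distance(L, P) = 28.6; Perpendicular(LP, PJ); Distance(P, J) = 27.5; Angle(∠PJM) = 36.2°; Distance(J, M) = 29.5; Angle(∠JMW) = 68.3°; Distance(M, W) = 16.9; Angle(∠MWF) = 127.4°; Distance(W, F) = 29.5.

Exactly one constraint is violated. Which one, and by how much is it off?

Distance(W, F) = 29.5 — off by 7.20.

L = (0.00, 0.00) ✓; LP at -19.00° ✓; |LP| = 28.60 ✓; ∠(LP, PJ) = 90.00° ✓; |PJ| = 27.50 ✓; ∠PJM = 36.20° ✓; |JM| = 29.50 ✓; ∠JMW = 68.30° ✓; |MW| = 16.90 ✓; ∠MWF = 127.4° ✓; |WF| = 36.70 ✗.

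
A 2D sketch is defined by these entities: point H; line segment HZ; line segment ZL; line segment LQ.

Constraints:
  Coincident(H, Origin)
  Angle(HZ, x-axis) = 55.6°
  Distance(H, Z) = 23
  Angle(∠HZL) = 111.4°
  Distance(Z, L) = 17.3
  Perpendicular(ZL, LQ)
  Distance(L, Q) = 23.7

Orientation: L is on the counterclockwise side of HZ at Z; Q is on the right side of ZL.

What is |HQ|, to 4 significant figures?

51.92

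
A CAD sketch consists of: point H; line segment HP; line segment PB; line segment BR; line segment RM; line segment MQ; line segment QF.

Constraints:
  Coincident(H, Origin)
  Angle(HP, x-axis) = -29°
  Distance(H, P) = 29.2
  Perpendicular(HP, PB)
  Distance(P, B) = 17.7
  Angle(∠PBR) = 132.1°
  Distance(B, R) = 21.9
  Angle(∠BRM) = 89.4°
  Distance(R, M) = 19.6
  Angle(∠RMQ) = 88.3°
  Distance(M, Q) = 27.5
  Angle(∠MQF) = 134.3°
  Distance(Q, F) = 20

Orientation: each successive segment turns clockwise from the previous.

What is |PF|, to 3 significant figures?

12.0

H is at the origin; HP runs at -29.0° with length 29.2, so P = (25.5, -14.2). HP ⟂ PB, so PB runs at -119°; with |PB| = 17.7, B = (17.0, -29.6). ∠PBR = 132.1° gives BR at -167° from the x-axis; with |BR| = 21.9, R = (-4.37, -34.6). ∠BRM = 89.4° gives RM at 102° from the x-axis; with |RM| = 19.6, M = (-8.61, -15.5). ∠RMQ = 88.3° gives MQ at 10.8° from the x-axis; with |MQ| = 27.5, Q = (18.4, -10.3). ∠MQF = 134.3° gives QF at -34.9° from the x-axis; with |QF| = 20.0, F = (34.8, -21.8). Then |PF| = |F − P| = 12.0.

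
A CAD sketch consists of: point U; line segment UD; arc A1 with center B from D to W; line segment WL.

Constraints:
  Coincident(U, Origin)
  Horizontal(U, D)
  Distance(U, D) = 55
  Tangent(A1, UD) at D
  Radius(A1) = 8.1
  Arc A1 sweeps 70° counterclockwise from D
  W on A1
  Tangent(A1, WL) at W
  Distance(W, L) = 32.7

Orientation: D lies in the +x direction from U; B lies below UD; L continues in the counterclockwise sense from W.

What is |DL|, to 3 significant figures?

40.7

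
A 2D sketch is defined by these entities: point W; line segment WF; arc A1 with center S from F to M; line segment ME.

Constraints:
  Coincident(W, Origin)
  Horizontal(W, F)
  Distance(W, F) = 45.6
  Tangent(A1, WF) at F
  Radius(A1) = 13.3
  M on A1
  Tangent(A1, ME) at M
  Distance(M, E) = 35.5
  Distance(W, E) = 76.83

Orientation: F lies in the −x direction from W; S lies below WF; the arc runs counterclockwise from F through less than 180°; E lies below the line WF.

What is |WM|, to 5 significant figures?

60.328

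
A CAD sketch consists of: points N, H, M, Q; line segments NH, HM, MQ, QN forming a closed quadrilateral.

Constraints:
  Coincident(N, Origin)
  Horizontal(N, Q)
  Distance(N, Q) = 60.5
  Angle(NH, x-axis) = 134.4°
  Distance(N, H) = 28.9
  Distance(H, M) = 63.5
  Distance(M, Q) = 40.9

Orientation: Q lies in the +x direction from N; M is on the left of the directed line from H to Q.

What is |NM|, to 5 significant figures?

54.928

N is at the origin; NQ is horizontal with |NQ| = 60.5 and Q in +x, so Q = (60.5, 0). NH runs at 134.4° with |NH| = 28.9, so H = (-20.220, 20.648). M is determined by |HM| = 63.5 and |MQ| = 40.9 together: it lies at the intersection of circle(H, 63.5) and circle(Q, 40.9). With |HQ| = 83.319, the foot of the radical line on HQ is 55.819 from H and the perpendicular offset is √(63.5² − 55.819²) = 30.274. Taking the left-of-HQ solution: M = (41.360, 36.145).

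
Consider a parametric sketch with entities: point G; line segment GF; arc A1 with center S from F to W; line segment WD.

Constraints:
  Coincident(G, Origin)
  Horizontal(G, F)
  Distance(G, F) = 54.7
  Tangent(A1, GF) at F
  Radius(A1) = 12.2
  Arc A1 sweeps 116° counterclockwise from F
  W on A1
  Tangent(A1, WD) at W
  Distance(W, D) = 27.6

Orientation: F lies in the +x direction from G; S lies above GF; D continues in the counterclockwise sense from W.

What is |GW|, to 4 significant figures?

67.97

Since A1 is tangent to GF there, SF ⟂ GF, so S = F + (0, 12.2) = (54.70, 12.20). On A1, F sits at bearing -90° from S; a 116° counterclockwise sweep puts W at bearing 26°, so W = S + 12.2·(cos 26°, sin 26°) = (65.67, 17.55). Then |GW| = |W − G| = 67.97.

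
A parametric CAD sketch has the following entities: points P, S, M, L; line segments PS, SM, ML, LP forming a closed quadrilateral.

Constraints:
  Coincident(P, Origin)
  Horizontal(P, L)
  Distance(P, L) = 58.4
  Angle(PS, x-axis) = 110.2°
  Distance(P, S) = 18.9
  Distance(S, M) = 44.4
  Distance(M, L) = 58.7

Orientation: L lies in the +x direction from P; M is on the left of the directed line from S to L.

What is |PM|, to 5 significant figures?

54.819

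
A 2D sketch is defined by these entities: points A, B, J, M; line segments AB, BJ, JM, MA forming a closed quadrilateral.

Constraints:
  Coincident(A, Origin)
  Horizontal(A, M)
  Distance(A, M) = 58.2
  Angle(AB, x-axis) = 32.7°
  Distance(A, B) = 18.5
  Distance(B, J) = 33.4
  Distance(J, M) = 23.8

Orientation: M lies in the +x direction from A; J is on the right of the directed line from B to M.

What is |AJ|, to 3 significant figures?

41.3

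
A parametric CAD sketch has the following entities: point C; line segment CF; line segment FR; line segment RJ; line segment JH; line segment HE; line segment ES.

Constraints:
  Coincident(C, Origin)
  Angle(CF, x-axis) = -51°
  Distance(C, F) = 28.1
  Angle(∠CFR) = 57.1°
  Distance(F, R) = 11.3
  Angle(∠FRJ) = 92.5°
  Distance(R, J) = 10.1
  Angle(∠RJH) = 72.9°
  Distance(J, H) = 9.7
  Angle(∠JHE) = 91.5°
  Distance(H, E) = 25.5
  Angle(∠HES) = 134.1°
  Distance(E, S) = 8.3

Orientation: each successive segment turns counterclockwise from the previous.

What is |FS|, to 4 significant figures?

26.33

∠JHE = 91.5° gives HE at -5.000° from the x-axis; with |HE| = 25.5, E = (36.55, -19.45). ∠HES = 134.1° gives ES at 40.90° from the x-axis; with |ES| = 8.3, S = (42.82, -14.01). Then |FS| = |S − F| = 26.33.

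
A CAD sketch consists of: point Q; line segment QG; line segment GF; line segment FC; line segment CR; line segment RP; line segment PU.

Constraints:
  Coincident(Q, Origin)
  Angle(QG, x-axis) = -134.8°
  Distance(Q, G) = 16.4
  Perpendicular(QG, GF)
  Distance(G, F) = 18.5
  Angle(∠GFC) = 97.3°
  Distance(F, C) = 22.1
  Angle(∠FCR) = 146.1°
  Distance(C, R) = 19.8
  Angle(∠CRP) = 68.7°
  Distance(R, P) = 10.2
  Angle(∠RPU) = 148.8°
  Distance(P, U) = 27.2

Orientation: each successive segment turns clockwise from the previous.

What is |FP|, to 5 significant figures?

34.554

Q is at the origin; QG runs at -134.8° with length 16.4, so G = (-11.556, -11.637). QG is perpendicular to GF, so GF runs at 135.20°; with |GF| = 18.5, F = (-24.683, 1.3988). ∠GFC = 97.3° gives FC at 52.500° from the x-axis; with |FC| = 22.1, C = (-11.229, 18.932). ∠FCR = 146.1° gives CR at 18.600° from the x-axis; with |CR| = 19.8, R = (7.5364, 25.247). ∠CRP = 68.7° gives RP at -92.700° from the x-axis; with |RP| = 10.2, P = (7.0559, 15.059). Then |FP| = |P − F| = 34.554.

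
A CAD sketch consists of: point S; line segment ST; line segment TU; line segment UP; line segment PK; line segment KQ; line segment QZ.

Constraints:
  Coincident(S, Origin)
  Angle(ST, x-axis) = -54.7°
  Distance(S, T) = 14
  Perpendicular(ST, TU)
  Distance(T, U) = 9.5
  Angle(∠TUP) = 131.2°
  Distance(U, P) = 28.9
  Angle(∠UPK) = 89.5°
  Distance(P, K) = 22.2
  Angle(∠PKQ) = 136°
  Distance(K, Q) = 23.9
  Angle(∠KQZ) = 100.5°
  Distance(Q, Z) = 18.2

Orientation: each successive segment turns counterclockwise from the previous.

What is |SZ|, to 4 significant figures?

14.70

S is at the origin; ST runs at -54.7° with length 14.0, so T = (8.090, -11.43). ST ⟂ TU, so TU runs at 35.30°; with |TU| = 9.5, U = (15.84, -5.936). ∠TUP = 131.2° gives UP at 84.10° from the x-axis; with |UP| = 28.9, P = (18.81, 22.81). ∠UPK = 89.5° gives PK at 174.6° from the x-axis; with |PK| = 22.2, K = (-3.287, 24.90). ∠PKQ = 136.0° gives KQ at -141.4° from the x-axis; with |KQ| = 23.9, Q = (-21.97, 9.989). ∠KQZ = 100.5° gives QZ at -61.90° from the x-axis; with |QZ| = 18.2, Z = (-13.39, -6.066). Then |SZ| = |Z − S| = 14.70.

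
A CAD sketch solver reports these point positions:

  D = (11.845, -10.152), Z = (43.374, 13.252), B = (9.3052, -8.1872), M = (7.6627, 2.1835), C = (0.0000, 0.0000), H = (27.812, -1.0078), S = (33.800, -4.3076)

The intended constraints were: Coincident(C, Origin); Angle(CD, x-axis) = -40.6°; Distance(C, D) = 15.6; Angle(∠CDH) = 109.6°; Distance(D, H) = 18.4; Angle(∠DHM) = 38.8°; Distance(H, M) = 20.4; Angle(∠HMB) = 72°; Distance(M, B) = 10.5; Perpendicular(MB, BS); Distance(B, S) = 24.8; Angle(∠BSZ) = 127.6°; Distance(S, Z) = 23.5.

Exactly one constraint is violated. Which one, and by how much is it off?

Distance(S, Z) = 23.5 — off by 3.50.

C = (0.00, 0.00) ✓; CD at -40.60° ✓; |CD| = 15.60 ✓; ∠CDH = 109.6° ✓; |DH| = 18.40 ✓; ∠DHM = 38.80° ✓; |HM| = 20.40 ✓; ∠HMB = 72.00° ✓; |MB| = 10.50 ✓; ∠(MB, BS) = 90.00° ✓; |BS| = 24.80 ✓; ∠BSZ = 127.6° ✓; |SZ| = 20.00 ✗.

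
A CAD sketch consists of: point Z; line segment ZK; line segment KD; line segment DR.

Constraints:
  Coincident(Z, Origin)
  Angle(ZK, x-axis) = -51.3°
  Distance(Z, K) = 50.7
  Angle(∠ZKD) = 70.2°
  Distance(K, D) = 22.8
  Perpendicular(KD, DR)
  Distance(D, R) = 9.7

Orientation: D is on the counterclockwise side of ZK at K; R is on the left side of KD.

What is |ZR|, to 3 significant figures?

38.4

∠ZKD = 70.2°, so KD runs at -51.3° + (180° − 70.2°) = 58.5° from the x-axis; with |KD| = 22.8, D = K + 22.8·(cos 58.5°, sin 58.5°) = (43.6, -20.1). KD ⟂ DR; with |DR| = 9.7 on the left of KD, R = D + 9.7·(-0.853, 0.522) = (35.3, -15.1). Then |ZR| = |R − Z| = 38.4.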